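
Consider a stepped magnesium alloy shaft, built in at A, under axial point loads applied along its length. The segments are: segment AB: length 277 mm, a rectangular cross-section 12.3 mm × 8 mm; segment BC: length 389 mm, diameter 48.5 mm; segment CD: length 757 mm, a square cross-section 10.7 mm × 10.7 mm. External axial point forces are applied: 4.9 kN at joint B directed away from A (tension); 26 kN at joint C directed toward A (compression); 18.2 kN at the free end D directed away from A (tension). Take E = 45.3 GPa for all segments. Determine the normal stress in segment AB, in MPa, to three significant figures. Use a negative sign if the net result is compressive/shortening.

-29.5 MPa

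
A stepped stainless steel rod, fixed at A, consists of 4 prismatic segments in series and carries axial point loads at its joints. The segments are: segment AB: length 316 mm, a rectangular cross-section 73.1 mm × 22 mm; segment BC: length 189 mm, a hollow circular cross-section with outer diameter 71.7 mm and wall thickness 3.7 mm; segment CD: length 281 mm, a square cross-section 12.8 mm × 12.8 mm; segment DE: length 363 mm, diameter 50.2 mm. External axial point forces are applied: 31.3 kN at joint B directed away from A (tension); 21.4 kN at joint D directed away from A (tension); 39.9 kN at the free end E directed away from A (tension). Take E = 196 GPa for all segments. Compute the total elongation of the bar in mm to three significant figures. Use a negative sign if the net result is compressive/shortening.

0.741 mm

Internal axial forces (sectioning from the free end, tension +): N_DE = 39.9 kN, N_CD = 61.3 kN, N_BC = 61.3 kN, N_AB = 92.6 kN.
A_AB = 1608 mm².
A_BC = 790.4 mm².
A_CD = 163.8 mm².
A_DE = 1979 mm².
δ_AB = 92600·316/(1608·196000) = 0.09283 mm
δ_BC = 61300·189/(790.4·196000) = 0.07478 mm
δ_CD = 61300·281/(163.8·196000) = 0.5364 mm
δ_DE = 39900·363/(1979·196000) = 0.03734 mm
δ = Σδ_i = 0.7414 mm.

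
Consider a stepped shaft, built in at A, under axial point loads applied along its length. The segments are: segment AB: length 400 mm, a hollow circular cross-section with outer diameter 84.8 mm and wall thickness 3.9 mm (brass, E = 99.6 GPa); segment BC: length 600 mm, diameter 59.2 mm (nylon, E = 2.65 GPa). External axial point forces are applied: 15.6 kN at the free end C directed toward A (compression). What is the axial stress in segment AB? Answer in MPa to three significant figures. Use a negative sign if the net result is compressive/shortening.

Internal axial forces (sectioning from the free end, tension +): N_BC = -15.6 kN, N_AB = -15.6 kN.
A_AB = 991.2 mm².
σ_AB = N_AB/A_AB = -15600/991.2 = -15.74 MPa.

-15.7 MPa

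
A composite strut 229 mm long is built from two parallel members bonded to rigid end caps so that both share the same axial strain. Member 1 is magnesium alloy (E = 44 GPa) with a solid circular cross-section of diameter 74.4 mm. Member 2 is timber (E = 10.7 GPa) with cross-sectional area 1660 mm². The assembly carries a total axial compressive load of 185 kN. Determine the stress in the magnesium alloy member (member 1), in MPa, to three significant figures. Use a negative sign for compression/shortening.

A_1 = 4347 mm².
Equal strain + equilibrium ⇒ each member carries load in proportion to AE: A₁E₁ = 191300000 N, A₂E₂ = 17760000 N, ΣAE = 209100000 N.
σ₁ = P·E₁/ΣAE = -185000·44000/209100000 = -38.94 MPa.

-38.9 MPa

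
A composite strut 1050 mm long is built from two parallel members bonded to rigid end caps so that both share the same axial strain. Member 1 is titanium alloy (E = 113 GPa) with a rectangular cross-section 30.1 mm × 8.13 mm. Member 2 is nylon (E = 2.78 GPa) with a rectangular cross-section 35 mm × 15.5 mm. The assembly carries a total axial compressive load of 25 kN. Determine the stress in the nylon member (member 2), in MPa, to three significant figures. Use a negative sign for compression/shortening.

A_1 = 244.7 mm².
A_2 = 542.5 mm².
Equal strain + equilibrium ⇒ each member carries load in proportion to AE: A₁E₁ = 27650000 N, A₂E₂ = 1508000 N, ΣAE = 29160000 N.
σ₂ = P·E₂/ΣAE = -25000·2780/29160000 = -2.383 MPa.

-2.38 MPa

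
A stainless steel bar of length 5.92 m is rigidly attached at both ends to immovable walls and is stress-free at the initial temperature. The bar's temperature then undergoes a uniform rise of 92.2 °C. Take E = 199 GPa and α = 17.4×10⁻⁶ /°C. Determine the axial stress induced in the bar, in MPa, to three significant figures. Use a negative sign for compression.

Free thermal expansion αLΔT = 17.4e-6 · 5920 · 92.2 = 9.497 mm.
The walls impose strain ε = −(9.497)/5920 = -1.6043e-03; σ = Eε = 199000 · -1.6043e-03 = -319.3 MPa.

-319 MPa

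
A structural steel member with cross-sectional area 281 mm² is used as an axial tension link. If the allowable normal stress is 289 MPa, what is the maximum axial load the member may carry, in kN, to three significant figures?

P_max = σ_allow · A = 289 · 281 = 81210 N = 81.21 kN.

81.2 kN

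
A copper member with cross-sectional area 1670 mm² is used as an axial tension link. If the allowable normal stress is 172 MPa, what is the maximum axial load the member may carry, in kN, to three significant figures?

P_max = σ_allow · A = 172 · 1670 = 287200 N = 287.2 kN.

287 kN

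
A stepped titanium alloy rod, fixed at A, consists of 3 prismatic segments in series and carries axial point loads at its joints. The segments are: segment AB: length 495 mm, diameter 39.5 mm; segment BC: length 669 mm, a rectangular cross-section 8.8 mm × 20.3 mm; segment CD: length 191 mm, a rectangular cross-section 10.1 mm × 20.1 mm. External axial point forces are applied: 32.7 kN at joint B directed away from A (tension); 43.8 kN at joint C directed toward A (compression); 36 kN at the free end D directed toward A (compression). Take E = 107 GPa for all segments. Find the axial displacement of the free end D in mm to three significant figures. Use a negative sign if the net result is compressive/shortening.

-3.29 mm

Internal axial forces (sectioning from the free end, tension +): N_CD = -36 kN, N_BC = -79.8 kN, N_AB = -47.1 kN.
A_AB = 1225 mm².
A_BC = 178.6 mm².
A_CD = 203 mm².
δ_AB = -47100·495/(1225·107000) = -0.1778 mm
δ_BC = -79800·669/(178.6·107000) = -2.793 mm
δ_CD = -36000·191/(203·107000) = -0.3165 mm
δ = Σδ_i = -3.287 mm.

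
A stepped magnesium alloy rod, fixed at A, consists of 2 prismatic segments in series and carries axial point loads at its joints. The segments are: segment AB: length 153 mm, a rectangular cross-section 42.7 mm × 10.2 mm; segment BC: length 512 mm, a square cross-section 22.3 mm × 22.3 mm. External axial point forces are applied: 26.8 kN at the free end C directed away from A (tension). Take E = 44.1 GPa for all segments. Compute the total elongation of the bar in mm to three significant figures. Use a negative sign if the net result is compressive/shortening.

Internal axial forces (sectioning from the free end, tension +): N_BC = 26.8 kN, N_AB = 26.8 kN.
A_AB = 435.5 mm².
A_BC = 497.3 mm².
δ_AB = 26800·153/(435.5·44100) = 0.2135 mm
δ_BC = 26800·512/(497.3·44100) = 0.6257 mm
δ = Σδ_i = 0.8392 mm.

0.839 mm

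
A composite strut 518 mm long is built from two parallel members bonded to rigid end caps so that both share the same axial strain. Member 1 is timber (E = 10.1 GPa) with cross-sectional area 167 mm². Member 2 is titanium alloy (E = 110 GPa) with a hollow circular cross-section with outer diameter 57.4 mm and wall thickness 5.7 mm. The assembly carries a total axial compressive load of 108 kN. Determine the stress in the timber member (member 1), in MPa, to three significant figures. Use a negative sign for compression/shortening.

-10.5 MPa

A_2 = 925.8 mm².
Equal strain + equilibrium ⇒ each member carries load in proportion to AE: A₁E₁ = 1687000 N, A₂E₂ = 101800000 N, ΣAE = 103500000 N.
σ₁ = P·E₁/ΣAE = -108000·10100/103500000 = -10.54 MPa.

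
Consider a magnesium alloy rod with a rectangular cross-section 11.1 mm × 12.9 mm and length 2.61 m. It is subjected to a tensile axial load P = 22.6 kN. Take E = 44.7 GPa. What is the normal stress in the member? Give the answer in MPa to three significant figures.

158 MPa

A = 143.2 mm².
σ = N/A = 22600/143.2 = 157.8 MPa.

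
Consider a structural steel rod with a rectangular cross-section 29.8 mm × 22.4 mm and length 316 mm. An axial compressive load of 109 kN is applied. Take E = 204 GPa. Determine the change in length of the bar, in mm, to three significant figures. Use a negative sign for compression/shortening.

-0.253 mm

A = 667.5 mm².
δ_mech = NL/(AE) = -109000·316/(667.5·204000) = -0.2529 mm.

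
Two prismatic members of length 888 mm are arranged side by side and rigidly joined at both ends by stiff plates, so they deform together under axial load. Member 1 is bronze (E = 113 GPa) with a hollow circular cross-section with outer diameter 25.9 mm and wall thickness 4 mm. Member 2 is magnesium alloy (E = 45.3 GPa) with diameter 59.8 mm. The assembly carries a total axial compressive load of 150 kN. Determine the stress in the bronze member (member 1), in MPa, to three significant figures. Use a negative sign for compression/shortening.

-107 MPa

A_1 = 275.2 mm².
A_2 = 2809 mm².
Equal strain + equilibrium ⇒ each member carries load in proportion to AE: A₁E₁ = 31100000 N, A₂E₂ = 127200000 N, ΣAE = 158300000 N.
σ₁ = P·E₁/ΣAE = -150000·113000/158300000 = -107.1 MPa.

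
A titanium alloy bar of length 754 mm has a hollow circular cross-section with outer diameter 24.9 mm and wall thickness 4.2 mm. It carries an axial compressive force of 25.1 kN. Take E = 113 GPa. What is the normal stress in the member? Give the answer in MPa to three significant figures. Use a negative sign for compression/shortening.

A = 273.1 mm².
σ = N/A = -25100/273.1 = -91.9 MPa.

-91.9 MPa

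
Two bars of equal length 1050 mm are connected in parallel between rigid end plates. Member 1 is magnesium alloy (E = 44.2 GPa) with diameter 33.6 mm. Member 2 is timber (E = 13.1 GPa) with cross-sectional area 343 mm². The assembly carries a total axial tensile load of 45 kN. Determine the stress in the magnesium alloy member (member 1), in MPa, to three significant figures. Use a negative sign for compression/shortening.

45.5 MPa

A_1 = 886.7 mm².
Equal strain + equilibrium ⇒ each member carries load in proportion to AE: A₁E₁ = 39190000 N, A₂E₂ = 4493000 N, ΣAE = 43680000 N.
σ₁ = P·E₁/ΣAE = 45000·44200/43680000 = 45.53 MPa.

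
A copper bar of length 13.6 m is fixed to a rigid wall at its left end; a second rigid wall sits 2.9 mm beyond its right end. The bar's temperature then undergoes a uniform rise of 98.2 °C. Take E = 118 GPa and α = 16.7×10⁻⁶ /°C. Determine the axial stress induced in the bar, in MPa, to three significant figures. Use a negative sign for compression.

-168 MPa

Free thermal expansion αLΔT = 16.7e-6 · 13600 · 98.2 = 22.3 mm.
The walls engage after the gap closes; constrained expansion = 22.3 − 2.9 = 19.4 mm.
The walls impose strain ε = −(19.4)/13600 = -1.4267e-03; σ = Eε = 118000 · -1.4267e-03 = -168.4 MPa.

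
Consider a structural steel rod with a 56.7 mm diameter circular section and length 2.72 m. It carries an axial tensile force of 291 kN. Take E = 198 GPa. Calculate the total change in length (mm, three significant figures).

1.58 mm

A = 2525 mm².
δ_mech = NL/(AE) = 291000·2720/(2525·198000) = 1.583 mm.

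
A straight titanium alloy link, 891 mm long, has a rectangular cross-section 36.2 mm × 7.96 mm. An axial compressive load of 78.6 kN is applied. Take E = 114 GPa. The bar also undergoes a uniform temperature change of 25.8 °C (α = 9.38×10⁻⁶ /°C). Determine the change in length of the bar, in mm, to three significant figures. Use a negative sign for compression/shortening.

-1.92 mm

A = 288.2 mm².
δ_mech = NL/(AE) = -78600·891/(288.2·114000) = -2.132 mm.
δ_thermal = αLΔT = 9.38e-6·891·25.8 = 0.2156 mm.
δ = δ_mech + δ_thermal = -1.916 mm.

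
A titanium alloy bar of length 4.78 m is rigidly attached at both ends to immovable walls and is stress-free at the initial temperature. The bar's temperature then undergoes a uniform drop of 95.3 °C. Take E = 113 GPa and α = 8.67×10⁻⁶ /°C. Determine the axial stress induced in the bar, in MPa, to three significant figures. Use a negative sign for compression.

Free thermal expansion αLΔT = 8.67e-6 · 4780 · -95.3 = -3.949 mm.
The walls impose strain ε = −(-3.949)/4780 = 8.2625e-04; σ = Eε = 113000 · 8.2625e-04 = 93.37 MPa.

93.4 MPa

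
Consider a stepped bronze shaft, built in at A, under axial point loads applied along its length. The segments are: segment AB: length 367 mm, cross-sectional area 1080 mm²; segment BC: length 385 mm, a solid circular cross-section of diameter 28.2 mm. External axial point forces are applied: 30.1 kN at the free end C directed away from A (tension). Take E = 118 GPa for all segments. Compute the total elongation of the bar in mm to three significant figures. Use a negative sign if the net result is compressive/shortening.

0.244 mm

Internal axial forces (sectioning from the free end, tension +): N_BC = 30.1 kN, N_AB = 30.1 kN.
A_BC = 624.6 mm².
δ_AB = 30100·367/(1080·118000) = 0.08668 mm
δ_BC = 30100·385/(624.6·118000) = 0.1572 mm
δ = Σδ_i = 0.2439 mm.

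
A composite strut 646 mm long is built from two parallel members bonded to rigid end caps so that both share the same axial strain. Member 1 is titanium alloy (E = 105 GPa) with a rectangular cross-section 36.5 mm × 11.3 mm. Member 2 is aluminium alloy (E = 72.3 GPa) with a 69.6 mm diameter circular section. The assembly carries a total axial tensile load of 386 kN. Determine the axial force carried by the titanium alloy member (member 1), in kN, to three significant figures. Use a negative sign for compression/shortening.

52.5 kN

A_1 = 412.5 mm².
A_2 = 3805 mm².
Equal strain + equilibrium ⇒ each member carries load in proportion to AE: A₁E₁ = 43310000 N, A₂E₂ = 275100000 N, ΣAE = 318400000 N.
F₁ = P·A₁E₁/ΣAE = 386000·43310000/318400000 = 52510 N.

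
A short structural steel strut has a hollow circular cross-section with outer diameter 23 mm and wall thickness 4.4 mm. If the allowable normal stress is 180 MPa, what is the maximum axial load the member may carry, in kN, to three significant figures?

A = 257.1 mm².
P_max = σ_allow · A = 180 · 257.1 = 46280 N = 46.28 kN.

46.3 kN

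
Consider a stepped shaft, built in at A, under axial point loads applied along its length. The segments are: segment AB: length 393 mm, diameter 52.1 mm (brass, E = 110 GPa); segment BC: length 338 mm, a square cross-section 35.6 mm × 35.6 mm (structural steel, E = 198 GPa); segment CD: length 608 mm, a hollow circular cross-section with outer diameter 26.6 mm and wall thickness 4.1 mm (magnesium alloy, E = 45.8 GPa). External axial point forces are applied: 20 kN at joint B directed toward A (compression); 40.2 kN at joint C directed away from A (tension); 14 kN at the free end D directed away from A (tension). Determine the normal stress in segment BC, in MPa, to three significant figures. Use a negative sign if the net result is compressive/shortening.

42.8 MPa

Internal axial forces (sectioning from the free end, tension +): N_CD = 14 kN, N_BC = 54.2 kN, N_AB = 34.2 kN.
A_BC = 1267 mm².
σ_BC = N_BC/A_BC = 54200/1267 = 42.77 MPa.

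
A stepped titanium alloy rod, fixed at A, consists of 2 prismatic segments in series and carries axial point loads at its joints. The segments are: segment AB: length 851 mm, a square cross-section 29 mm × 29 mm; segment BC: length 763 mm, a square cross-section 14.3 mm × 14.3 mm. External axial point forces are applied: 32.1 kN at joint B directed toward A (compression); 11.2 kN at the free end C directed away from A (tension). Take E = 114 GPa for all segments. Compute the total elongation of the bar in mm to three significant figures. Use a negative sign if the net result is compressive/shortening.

Internal axial forces (sectioning from the free end, tension +): N_BC = 11.2 kN, N_AB = -20.9 kN.
A_AB = 841 mm².
A_BC = 204.5 mm².
δ_AB = -20900·851/(841·114000) = -0.1855 mm
δ_BC = 11200·763/(204.5·114000) = 0.3666 mm
δ = Σδ_i = 0.1811 mm.

0.181 mm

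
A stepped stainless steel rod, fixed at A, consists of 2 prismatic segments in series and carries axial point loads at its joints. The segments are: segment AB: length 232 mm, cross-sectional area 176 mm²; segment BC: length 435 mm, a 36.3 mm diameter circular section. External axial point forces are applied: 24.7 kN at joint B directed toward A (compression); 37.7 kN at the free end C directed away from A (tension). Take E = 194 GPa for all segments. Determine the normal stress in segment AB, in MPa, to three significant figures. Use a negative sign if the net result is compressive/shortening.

73.9 MPa

Internal axial forces (sectioning from the free end, tension +): N_BC = 37.7 kN, N_AB = 13 kN.
σ_AB = N_AB/A_AB = 13000/176 = 73.86 MPa.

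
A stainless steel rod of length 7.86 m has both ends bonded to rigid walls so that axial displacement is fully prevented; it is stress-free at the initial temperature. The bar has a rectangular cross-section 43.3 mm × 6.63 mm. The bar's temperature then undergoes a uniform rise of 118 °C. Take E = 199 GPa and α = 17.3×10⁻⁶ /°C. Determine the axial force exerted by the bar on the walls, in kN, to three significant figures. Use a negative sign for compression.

Free thermal expansion αLΔT = 17.3e-6 · 7860 · 118 = 16.05 mm.
The walls impose strain ε = −(16.05)/7860 = -2.0414e-03; σ = Eε = 199000 · -2.0414e-03 = -406.2 MPa.
Wall reaction R = σ·A = -406.2·287.1 = -116600 N = -116.6 kN.

-117 kN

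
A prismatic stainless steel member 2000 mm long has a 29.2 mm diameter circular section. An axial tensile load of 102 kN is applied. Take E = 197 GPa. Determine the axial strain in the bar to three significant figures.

7.73e-04

A = 669.7 mm².
σ = N/A = 152.3 MPa; ε = σ/E = 152.3/197000 = 7.732e-04.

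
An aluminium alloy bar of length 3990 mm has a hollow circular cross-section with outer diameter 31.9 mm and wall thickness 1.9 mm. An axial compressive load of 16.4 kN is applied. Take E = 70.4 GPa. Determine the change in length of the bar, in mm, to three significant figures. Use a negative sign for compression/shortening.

A = 179.1 mm².
δ_mech = NL/(AE) = -16400·3990/(179.1·70400) = -5.191 mm.

-5.19 mm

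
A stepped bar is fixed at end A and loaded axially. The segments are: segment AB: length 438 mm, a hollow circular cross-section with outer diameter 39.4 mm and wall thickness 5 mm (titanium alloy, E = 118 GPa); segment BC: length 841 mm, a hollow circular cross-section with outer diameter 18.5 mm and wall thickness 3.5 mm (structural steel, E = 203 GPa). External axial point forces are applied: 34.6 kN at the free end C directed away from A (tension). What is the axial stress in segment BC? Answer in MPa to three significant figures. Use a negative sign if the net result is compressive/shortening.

Internal axial forces (sectioning from the free end, tension +): N_BC = 34.6 kN, N_AB = 34.6 kN.
A_BC = 164.9 mm².
σ_BC = N_BC/A_BC = 34600/164.9 = 209.8 MPa.

210 MPa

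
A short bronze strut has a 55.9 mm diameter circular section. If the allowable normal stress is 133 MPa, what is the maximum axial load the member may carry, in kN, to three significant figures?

326 kN

A = 2454 mm².
P_max = σ_allow · A = 133 · 2454 = 326400 N = 326.4 kN.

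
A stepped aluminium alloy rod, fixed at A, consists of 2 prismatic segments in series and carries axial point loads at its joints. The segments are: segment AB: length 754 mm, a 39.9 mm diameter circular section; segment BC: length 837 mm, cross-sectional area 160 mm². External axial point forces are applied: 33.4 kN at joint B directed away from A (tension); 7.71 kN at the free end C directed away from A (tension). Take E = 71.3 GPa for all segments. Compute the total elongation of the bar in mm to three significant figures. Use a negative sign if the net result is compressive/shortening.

Internal axial forces (sectioning from the free end, tension +): N_BC = 7.71 kN, N_AB = 41.11 kN.
A_AB = 1250 mm².
δ_AB = 41110·754/(1250·71300) = 0.3477 mm
δ_BC = 7710·837/(160·71300) = 0.5657 mm
δ = Σδ_i = 0.9134 mm.

0.913 mm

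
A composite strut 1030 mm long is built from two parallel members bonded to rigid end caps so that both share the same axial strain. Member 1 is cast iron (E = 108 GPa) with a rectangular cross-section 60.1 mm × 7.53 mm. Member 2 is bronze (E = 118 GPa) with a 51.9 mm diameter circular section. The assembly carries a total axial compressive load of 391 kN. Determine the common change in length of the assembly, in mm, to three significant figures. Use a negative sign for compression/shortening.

A_1 = 452.6 mm².
A_2 = 2116 mm².
Equal strain + equilibrium ⇒ each member carries load in proportion to AE: A₁E₁ = 48880000 N, A₂E₂ = 249600000 N, ΣAE = 298500000 N.
δ = PL/ΣAE = -391000·1030/298500000 = -1.349 mm.

-1.35 mm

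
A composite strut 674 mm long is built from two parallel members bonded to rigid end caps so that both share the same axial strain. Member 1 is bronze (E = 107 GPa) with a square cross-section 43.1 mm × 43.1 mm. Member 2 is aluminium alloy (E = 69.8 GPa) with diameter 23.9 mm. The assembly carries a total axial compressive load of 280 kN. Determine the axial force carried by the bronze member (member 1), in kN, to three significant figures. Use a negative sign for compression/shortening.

-242 kN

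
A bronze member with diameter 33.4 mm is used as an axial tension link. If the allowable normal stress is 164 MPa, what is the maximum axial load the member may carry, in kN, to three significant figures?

144 kN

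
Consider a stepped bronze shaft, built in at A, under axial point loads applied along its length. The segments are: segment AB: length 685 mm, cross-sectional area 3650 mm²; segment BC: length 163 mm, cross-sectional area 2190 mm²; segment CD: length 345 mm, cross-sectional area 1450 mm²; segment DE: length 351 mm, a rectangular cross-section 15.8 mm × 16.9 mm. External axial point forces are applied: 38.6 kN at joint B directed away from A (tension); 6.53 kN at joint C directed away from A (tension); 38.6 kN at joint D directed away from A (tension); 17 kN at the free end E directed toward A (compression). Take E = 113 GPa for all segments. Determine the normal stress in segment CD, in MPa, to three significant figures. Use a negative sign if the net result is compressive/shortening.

14.9 MPa

Internal axial forces (sectioning from the free end, tension +): N_DE = -17 kN, N_CD = 21.6 kN, N_BC = 28.13 kN, N_AB = 66.73 kN.
σ_CD = N_CD/A_CD = 21600/1450 = 14.9 MPa.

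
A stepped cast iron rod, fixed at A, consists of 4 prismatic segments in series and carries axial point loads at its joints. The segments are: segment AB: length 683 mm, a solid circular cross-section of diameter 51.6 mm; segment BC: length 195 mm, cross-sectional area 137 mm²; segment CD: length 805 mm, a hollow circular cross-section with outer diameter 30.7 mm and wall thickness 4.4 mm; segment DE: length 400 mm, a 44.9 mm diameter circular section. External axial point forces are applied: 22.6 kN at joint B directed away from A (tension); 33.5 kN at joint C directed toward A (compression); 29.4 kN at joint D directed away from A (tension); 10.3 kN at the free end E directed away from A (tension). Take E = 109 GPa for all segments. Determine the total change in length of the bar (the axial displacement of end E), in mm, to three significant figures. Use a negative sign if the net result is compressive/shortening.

Internal axial forces (sectioning from the free end, tension +): N_DE = 10.3 kN, N_CD = 39.7 kN, N_BC = 6.2 kN, N_AB = 28.8 kN.
A_AB = 2091 mm².
A_CD = 363.5 mm².
A_DE = 1583 mm².
δ_AB = 28800·683/(2091·109000) = 0.0863 mm
δ_BC = 6200·195/(137·109000) = 0.08096 mm
δ_CD = 39700·805/(363.5·109000) = 0.8065 mm
δ_DE = 10300·400/(1583·109000) = 0.02387 mm
δ = Σδ_i = 0.9976 mm.

0.998 mm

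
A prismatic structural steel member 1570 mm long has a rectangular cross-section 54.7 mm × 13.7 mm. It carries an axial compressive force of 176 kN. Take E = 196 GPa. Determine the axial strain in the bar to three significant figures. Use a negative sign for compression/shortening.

-0.00120

A = 749.4 mm².
σ = N/A = -234.9 MPa; ε = σ/E = -234.9/196000 = -1.198e-03.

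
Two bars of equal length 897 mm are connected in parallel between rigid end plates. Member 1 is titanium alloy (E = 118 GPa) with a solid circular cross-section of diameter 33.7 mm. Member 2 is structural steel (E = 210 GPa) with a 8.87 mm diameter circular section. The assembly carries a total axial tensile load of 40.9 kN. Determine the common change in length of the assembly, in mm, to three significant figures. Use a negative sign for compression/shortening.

A_1 = 892 mm².
A_2 = 61.79 mm².
Equal strain + equilibrium ⇒ each member carries load in proportion to AE: A₁E₁ = 105300000 N, A₂E₂ = 12980000 N, ΣAE = 118200000 N.
δ = PL/ΣAE = 40900·897/118200000 = 0.3103 mm.

0.310 mm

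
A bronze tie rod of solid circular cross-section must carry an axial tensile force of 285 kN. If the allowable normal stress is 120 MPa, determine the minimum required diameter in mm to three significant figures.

55.0 mm

Required area A ≥ P/σ_allow = 285000/120 = 2375 mm².
For a solid circular section, d ≥ √(4A/π) = 54.99 mm.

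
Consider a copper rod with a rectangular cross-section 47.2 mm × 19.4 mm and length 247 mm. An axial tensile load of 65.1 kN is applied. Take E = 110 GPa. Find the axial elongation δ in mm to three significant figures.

0.160 mm

A = 915.7 mm².
δ_mech = NL/(AE) = 65100·247/(915.7·110000) = 0.1596 mm.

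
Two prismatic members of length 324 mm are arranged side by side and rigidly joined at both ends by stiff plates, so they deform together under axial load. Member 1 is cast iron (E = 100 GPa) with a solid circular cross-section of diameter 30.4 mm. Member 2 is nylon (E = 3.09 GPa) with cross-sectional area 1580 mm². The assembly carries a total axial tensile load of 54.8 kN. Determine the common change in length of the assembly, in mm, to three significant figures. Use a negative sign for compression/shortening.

A_1 = 725.8 mm².
Equal strain + equilibrium ⇒ each member carries load in proportion to AE: A₁E₁ = 72580000 N, A₂E₂ = 4882000 N, ΣAE = 77470000 N.
δ = PL/ΣAE = 54800·324/77470000 = 0.2292 mm.

0.229 mm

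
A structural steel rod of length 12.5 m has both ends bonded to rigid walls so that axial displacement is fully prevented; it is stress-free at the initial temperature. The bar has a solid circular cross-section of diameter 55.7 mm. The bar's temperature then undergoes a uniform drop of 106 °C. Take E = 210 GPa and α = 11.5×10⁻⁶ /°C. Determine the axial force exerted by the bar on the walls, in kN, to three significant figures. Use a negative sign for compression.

624 kN

Free thermal expansion αLΔT = 11.5e-6 · 12500 · -106 = -15.24 mm.
The walls impose strain ε = −(-15.24)/12500 = 1.2190e-03; σ = Eε = 210000 · 1.2190e-03 = 256 MPa.
Wall reaction R = σ·A = 256·2437 = 623800 N = 623.8 kN.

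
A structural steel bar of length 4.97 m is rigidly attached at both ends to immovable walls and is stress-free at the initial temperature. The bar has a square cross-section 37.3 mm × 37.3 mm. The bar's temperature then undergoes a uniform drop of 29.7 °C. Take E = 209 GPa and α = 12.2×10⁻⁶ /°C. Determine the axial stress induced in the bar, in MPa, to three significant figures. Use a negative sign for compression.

Free thermal expansion αLΔT = 12.2e-6 · 4970 · -29.7 = -1.801 mm.
The walls impose strain ε = −(-1.801)/4970 = 3.6234e-04; σ = Eε = 209000 · 3.6234e-04 = 75.73 MPa.

75.7 MPa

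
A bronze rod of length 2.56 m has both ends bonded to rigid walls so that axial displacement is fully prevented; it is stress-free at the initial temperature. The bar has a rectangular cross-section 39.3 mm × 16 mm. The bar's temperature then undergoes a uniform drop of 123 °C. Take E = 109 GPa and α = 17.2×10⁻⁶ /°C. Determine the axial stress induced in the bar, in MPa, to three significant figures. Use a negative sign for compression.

Free thermal expansion αLΔT = 17.2e-6 · 2560 · -123 = -5.416 mm.
The walls impose strain ε = −(-5.416)/2560 = 2.1156e-03; σ = Eε = 109000 · 2.1156e-03 = 230.6 MPa.

231 MPa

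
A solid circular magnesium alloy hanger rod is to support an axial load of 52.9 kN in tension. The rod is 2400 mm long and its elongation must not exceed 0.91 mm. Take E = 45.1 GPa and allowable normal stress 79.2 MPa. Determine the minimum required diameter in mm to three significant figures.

Required area A ≥ P/σ_allow = 52900/79.2 = 667.9 mm².
For a solid circular section, d ≥ √(4A/π) = 29.16 mm.
Elongation limit: A ≥ PL/(Eδ_allow) = 52900·2400/(45100·0.91) = 3093 mm² ⇒ d ≥ 62.76 mm.
The elongation limit governs.

62.8 mm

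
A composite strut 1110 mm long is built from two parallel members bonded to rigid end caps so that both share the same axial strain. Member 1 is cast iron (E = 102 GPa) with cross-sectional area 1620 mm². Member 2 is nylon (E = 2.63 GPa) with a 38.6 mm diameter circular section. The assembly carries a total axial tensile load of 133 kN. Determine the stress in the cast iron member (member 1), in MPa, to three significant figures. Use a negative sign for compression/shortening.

A_2 = 1170 mm².
Equal strain + equilibrium ⇒ each member carries load in proportion to AE: A₁E₁ = 165200000 N, A₂E₂ = 3078000 N, ΣAE = 168300000 N.
σ₁ = P·E₁/ΣAE = 133000·102000/168300000 = 80.6 MPa.

80.6 MPa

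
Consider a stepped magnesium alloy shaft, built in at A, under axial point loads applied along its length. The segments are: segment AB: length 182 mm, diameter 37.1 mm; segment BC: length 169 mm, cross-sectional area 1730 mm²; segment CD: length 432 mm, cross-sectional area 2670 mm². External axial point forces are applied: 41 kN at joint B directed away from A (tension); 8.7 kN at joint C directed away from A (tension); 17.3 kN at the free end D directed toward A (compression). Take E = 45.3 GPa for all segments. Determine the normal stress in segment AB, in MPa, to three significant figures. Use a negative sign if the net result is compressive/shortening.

Internal axial forces (sectioning from the free end, tension +): N_CD = -17.3 kN, N_BC = -8.6 kN, N_AB = 32.4 kN.
A_AB = 1081 mm².
σ_AB = N_AB/A_AB = 32400/1081 = 29.97 MPa.

30.0 MPa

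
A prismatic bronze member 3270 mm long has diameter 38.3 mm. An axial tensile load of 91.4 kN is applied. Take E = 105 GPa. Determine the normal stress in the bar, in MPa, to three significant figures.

79.3 MPa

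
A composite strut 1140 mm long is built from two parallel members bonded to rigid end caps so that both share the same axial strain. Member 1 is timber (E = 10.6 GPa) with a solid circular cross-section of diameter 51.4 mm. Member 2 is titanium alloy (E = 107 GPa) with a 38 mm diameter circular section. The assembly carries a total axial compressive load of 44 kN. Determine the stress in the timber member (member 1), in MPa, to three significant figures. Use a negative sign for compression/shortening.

A_1 = 2075 mm².
A_2 = 1134 mm².
Equal strain + equilibrium ⇒ each member carries load in proportion to AE: A₁E₁ = 21990000 N, A₂E₂ = 121400000 N, ΣAE = 143300000 N.
σ₁ = P·E₁/ΣAE = -44000·10600/143300000 = -3.254 MPa.

-3.25 MPa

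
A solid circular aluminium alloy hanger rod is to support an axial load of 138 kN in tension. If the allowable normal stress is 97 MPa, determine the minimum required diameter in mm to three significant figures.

42.6 mm

Required area A ≥ P/σ_allow = 138000/97 = 1423 mm².
For a solid circular section, d ≥ √(4A/π) = 42.56 mm.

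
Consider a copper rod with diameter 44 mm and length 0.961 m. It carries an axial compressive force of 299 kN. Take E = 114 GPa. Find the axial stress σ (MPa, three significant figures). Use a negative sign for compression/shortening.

-197 MPa

A = 1521 mm².
σ = N/A = -299000/1521 = -196.6 MPa.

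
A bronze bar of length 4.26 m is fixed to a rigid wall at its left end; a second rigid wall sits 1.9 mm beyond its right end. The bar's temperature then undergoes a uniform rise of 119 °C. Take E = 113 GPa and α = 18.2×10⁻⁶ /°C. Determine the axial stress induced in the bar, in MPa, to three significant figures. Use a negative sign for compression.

-194 MPa

Free thermal expansion αLΔT = 18.2e-6 · 4260 · 119 = 9.226 mm.
The walls engage after the gap closes; constrained expansion = 9.226 − 1.9 = 7.326 mm.
The walls impose strain ε = −(7.326)/4260 = -1.7198e-03; σ = Eε = 113000 · -1.7198e-03 = -194.3 MPa.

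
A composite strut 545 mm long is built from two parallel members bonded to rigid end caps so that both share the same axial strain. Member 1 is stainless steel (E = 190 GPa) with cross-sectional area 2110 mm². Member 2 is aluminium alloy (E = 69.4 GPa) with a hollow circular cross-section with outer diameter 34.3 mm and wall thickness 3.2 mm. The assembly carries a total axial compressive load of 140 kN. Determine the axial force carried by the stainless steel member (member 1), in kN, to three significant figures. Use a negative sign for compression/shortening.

A_2 = 312.7 mm².
Equal strain + equilibrium ⇒ each member carries load in proportion to AE: A₁E₁ = 400900000 N, A₂E₂ = 21700000 N, ΣAE = 422600000 N.
F₁ = P·A₁E₁/ΣAE = -140000·400900000/422600000 = -132800 N.

-133 kN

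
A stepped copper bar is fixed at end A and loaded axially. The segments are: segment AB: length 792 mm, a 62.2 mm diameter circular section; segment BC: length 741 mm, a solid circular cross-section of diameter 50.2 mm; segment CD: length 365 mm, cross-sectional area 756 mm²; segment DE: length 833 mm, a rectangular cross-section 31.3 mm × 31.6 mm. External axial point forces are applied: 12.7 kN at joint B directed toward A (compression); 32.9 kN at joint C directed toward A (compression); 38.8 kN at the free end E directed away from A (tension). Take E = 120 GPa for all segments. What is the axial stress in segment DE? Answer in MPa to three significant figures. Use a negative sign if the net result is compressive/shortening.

39.2 MPa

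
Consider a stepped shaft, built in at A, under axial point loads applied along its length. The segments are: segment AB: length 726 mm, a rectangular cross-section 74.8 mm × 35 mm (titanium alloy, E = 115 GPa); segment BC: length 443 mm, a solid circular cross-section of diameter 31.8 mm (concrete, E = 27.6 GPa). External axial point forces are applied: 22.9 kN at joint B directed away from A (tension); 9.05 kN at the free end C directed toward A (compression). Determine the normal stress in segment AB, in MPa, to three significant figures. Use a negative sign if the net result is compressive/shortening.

5.29 MPa

Internal axial forces (sectioning from the free end, tension +): N_BC = -9.05 kN, N_AB = 13.85 kN.
A_AB = 2618 mm².
σ_AB = N_AB/A_AB = 13850/2618 = 5.29 MPa.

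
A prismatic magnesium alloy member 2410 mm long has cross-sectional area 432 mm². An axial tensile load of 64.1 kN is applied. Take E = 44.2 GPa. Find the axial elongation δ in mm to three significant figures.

δ_mech = NL/(AE) = 64100·2410/(432·44200) = 8.09 mm.

8.09 mm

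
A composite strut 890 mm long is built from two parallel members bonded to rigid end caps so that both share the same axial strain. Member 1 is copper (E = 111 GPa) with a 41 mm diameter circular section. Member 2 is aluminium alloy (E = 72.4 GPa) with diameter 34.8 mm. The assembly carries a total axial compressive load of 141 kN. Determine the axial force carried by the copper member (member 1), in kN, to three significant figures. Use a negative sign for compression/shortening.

-95.9 kN

A_1 = 1320 mm².
A_2 = 951.1 mm².
Equal strain + equilibrium ⇒ each member carries load in proportion to AE: A₁E₁ = 146500000 N, A₂E₂ = 68860000 N, ΣAE = 215400000 N.
F₁ = P·A₁E₁/ΣAE = -141000·146500000/215400000 = -95920 N.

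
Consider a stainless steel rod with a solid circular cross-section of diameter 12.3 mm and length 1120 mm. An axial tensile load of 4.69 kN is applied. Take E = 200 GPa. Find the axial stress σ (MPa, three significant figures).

A = 118.8 mm².
σ = N/A = 4690/118.8 = 39.47 MPa.

39.5 MPa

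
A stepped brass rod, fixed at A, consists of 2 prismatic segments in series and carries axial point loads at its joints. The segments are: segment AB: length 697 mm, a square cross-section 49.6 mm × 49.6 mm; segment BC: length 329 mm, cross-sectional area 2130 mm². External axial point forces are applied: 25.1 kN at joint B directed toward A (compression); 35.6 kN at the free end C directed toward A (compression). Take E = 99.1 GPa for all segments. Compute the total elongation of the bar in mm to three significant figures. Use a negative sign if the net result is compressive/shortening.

Internal axial forces (sectioning from the free end, tension +): N_BC = -35.6 kN, N_AB = -60.7 kN.
A_AB = 2460 mm².
δ_AB = -60700·697/(2460·99100) = -0.1735 mm
δ_BC = -35600·329/(2130·99100) = -0.05549 mm
δ = Σδ_i = -0.229 mm.

-0.229 mm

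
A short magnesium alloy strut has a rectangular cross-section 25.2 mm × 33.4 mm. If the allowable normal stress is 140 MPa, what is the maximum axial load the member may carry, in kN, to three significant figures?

118 kN

A = 841.7 mm².
P_max = σ_allow · A = 140 · 841.7 = 117800 N = 117.8 kN.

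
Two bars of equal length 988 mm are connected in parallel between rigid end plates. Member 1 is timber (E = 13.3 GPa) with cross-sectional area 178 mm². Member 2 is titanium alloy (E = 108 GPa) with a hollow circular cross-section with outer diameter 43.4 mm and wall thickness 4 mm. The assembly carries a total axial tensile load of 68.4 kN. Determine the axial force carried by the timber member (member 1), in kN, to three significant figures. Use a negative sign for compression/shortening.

2.90 kN

A_2 = 495.1 mm².
Equal strain + equilibrium ⇒ each member carries load in proportion to AE: A₁E₁ = 2367000 N, A₂E₂ = 53470000 N, ΣAE = 55840000 N.
F₁ = P·A₁E₁/ΣAE = 68400·2367000/55840000 = 2900 N.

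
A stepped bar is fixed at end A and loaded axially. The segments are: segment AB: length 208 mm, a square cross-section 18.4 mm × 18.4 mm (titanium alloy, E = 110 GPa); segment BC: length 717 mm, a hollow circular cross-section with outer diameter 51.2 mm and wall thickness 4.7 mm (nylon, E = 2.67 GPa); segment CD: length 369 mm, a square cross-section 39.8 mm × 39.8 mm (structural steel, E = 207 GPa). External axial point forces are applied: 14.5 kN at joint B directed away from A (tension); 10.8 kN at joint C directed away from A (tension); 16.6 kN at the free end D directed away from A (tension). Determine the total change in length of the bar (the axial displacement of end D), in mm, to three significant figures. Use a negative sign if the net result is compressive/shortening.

11.0 mm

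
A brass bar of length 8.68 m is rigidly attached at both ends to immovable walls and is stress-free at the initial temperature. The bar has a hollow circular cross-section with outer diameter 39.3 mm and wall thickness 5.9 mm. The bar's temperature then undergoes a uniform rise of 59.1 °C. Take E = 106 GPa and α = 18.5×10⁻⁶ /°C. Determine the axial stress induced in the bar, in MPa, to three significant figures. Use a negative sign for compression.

Free thermal expansion αLΔT = 18.5e-6 · 8680 · 59.1 = 9.49 mm.
The walls impose strain ε = −(9.49)/8680 = -1.0933e-03; σ = Eε = 106000 · -1.0933e-03 = -115.9 MPa.

-116 MPa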